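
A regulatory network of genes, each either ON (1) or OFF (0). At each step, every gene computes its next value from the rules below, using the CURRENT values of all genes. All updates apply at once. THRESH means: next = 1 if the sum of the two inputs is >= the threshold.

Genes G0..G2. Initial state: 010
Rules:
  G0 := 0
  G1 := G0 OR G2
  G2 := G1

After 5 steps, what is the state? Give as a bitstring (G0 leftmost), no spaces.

Step 1: G0=0(const) G1=G0|G2=0|0=0 G2=G1=1 -> 001
Step 2: G0=0(const) G1=G0|G2=0|1=1 G2=G1=0 -> 010
Step 3: G0=0(const) G1=G0|G2=0|0=0 G2=G1=1 -> 001
Step 4: G0=0(const) G1=G0|G2=0|1=1 G2=G1=0 -> 010
Step 5: G0=0(const) G1=G0|G2=0|0=0 G2=G1=1 -> 001

001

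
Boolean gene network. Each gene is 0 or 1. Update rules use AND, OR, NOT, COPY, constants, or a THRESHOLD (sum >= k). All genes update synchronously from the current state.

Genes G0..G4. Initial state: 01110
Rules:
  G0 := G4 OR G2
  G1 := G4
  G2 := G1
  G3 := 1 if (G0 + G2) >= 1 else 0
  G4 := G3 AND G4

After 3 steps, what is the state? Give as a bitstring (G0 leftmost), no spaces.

Step 1: G0=G4|G2=0|1=1 G1=G4=0 G2=G1=1 G3=(0+1>=1)=1 G4=G3&G4=1&0=0 -> 10110
Step 2: G0=G4|G2=0|1=1 G1=G4=0 G2=G1=0 G3=(1+1>=1)=1 G4=G3&G4=1&0=0 -> 10010
Step 3: G0=G4|G2=0|0=0 G1=G4=0 G2=G1=0 G3=(1+0>=1)=1 G4=G3&G4=1&0=0 -> 00010

00010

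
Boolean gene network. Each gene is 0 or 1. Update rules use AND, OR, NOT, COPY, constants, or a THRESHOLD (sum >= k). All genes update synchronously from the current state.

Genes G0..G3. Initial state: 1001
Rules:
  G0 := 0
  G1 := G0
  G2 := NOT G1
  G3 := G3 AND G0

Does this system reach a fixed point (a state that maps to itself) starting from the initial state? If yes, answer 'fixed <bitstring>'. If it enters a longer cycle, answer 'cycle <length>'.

Step 0: 1001
Step 1: G0=0(const) G1=G0=1 G2=NOT G1=NOT 0=1 G3=G3&G0=1&1=1 -> 0111
Step 2: G0=0(const) G1=G0=0 G2=NOT G1=NOT 1=0 G3=G3&G0=1&0=0 -> 0000
Step 3: G0=0(const) G1=G0=0 G2=NOT G1=NOT 0=1 G3=G3&G0=0&0=0 -> 0010
Step 4: G0=0(const) G1=G0=0 G2=NOT G1=NOT 0=1 G3=G3&G0=0&0=0 -> 0010
Fixed point reached at step 3: 0010

Answer: fixed 0010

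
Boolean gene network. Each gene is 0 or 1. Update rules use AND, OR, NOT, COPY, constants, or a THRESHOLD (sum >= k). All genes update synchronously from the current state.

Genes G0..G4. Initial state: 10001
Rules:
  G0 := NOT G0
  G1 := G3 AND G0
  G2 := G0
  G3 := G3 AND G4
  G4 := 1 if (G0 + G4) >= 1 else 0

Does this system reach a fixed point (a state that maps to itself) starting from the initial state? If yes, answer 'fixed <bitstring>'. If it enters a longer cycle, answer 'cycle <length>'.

Step 0: 10001
Step 1: G0=NOT G0=NOT 1=0 G1=G3&G0=0&1=0 G2=G0=1 G3=G3&G4=0&1=0 G4=(1+1>=1)=1 -> 00101
Step 2: G0=NOT G0=NOT 0=1 G1=G3&G0=0&0=0 G2=G0=0 G3=G3&G4=0&1=0 G4=(0+1>=1)=1 -> 10001
Cycle of length 2 starting at step 0 -> no fixed point

Answer: cycle 2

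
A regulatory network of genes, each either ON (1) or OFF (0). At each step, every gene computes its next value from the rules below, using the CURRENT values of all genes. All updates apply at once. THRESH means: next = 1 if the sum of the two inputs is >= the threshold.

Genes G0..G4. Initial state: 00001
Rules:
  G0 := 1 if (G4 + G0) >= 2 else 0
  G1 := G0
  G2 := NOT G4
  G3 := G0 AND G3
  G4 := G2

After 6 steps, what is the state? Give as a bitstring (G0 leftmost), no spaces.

Step 1: G0=(1+0>=2)=0 G1=G0=0 G2=NOT G4=NOT 1=0 G3=G0&G3=0&0=0 G4=G2=0 -> 00000
Step 2: G0=(0+0>=2)=0 G1=G0=0 G2=NOT G4=NOT 0=1 G3=G0&G3=0&0=0 G4=G2=0 -> 00100
Step 3: G0=(0+0>=2)=0 G1=G0=0 G2=NOT G4=NOT 0=1 G3=G0&G3=0&0=0 G4=G2=1 -> 00101
Step 4: G0=(1+0>=2)=0 G1=G0=0 G2=NOT G4=NOT 1=0 G3=G0&G3=0&0=0 G4=G2=1 -> 00001
Step 5: G0=(1+0>=2)=0 G1=G0=0 G2=NOT G4=NOT 1=0 G3=G0&G3=0&0=0 G4=G2=0 -> 00000
Step 6: G0=(0+0>=2)=0 G1=G0=0 G2=NOT G4=NOT 0=1 G3=G0&G3=0&0=0 G4=G2=0 -> 00100

00100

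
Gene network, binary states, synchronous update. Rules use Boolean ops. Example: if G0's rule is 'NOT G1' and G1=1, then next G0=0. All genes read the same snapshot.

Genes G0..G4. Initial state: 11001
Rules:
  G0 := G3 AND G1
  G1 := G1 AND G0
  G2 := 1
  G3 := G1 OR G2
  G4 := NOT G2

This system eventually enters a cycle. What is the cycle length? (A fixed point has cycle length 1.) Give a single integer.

Answer: 1

Derivation:
Step 0: 11001
Step 1: G0=G3&G1=0&1=0 G1=G1&G0=1&1=1 G2=1(const) G3=G1|G2=1|0=1 G4=NOT G2=NOT 0=1 -> 01111
Step 2: G0=G3&G1=1&1=1 G1=G1&G0=1&0=0 G2=1(const) G3=G1|G2=1|1=1 G4=NOT G2=NOT 1=0 -> 10110
Step 3: G0=G3&G1=1&0=0 G1=G1&G0=0&1=0 G2=1(const) G3=G1|G2=0|1=1 G4=NOT G2=NOT 1=0 -> 00110
Step 4: G0=G3&G1=1&0=0 G1=G1&G0=0&0=0 G2=1(const) G3=G1|G2=0|1=1 G4=NOT G2=NOT 1=0 -> 00110
State from step 4 equals state from step 3 -> cycle length 1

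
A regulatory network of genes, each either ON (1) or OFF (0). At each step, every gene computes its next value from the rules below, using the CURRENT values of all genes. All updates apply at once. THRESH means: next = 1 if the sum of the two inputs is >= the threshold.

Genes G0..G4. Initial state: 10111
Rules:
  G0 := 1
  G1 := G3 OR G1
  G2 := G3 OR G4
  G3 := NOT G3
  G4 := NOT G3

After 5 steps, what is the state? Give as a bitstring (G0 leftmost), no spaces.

Step 1: G0=1(const) G1=G3|G1=1|0=1 G2=G3|G4=1|1=1 G3=NOT G3=NOT 1=0 G4=NOT G3=NOT 1=0 -> 11100
Step 2: G0=1(const) G1=G3|G1=0|1=1 G2=G3|G4=0|0=0 G3=NOT G3=NOT 0=1 G4=NOT G3=NOT 0=1 -> 11011
Step 3: G0=1(const) G1=G3|G1=1|1=1 G2=G3|G4=1|1=1 G3=NOT G3=NOT 1=0 G4=NOT G3=NOT 1=0 -> 11100
Step 4: G0=1(const) G1=G3|G1=0|1=1 G2=G3|G4=0|0=0 G3=NOT G3=NOT 0=1 G4=NOT G3=NOT 0=1 -> 11011
Step 5: G0=1(const) G1=G3|G1=1|1=1 G2=G3|G4=1|1=1 G3=NOT G3=NOT 1=0 G4=NOT G3=NOT 1=0 -> 11100

11100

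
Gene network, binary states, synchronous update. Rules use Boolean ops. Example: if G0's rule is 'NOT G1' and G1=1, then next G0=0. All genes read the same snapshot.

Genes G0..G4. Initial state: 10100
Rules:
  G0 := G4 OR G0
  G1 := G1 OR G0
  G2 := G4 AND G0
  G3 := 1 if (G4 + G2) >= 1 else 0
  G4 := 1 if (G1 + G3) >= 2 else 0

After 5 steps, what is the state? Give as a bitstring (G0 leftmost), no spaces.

Step 1: G0=G4|G0=0|1=1 G1=G1|G0=0|1=1 G2=G4&G0=0&1=0 G3=(0+1>=1)=1 G4=(0+0>=2)=0 -> 11010
Step 2: G0=G4|G0=0|1=1 G1=G1|G0=1|1=1 G2=G4&G0=0&1=0 G3=(0+0>=1)=0 G4=(1+1>=2)=1 -> 11001
Step 3: G0=G4|G0=1|1=1 G1=G1|G0=1|1=1 G2=G4&G0=1&1=1 G3=(1+0>=1)=1 G4=(1+0>=2)=0 -> 11110
Step 4: G0=G4|G0=0|1=1 G1=G1|G0=1|1=1 G2=G4&G0=0&1=0 G3=(0+1>=1)=1 G4=(1+1>=2)=1 -> 11011
Step 5: G0=G4|G0=1|1=1 G1=G1|G0=1|1=1 G2=G4&G0=1&1=1 G3=(1+0>=1)=1 G4=(1+1>=2)=1 -> 11111

11111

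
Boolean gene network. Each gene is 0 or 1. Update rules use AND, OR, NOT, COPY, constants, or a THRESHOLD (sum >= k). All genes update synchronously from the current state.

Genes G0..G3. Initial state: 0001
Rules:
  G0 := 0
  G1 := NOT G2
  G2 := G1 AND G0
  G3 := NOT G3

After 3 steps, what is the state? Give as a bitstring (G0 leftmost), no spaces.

Step 1: G0=0(const) G1=NOT G2=NOT 0=1 G2=G1&G0=0&0=0 G3=NOT G3=NOT 1=0 -> 0100
Step 2: G0=0(const) G1=NOT G2=NOT 0=1 G2=G1&G0=1&0=0 G3=NOT G3=NOT 0=1 -> 0101
Step 3: G0=0(const) G1=NOT G2=NOT 0=1 G2=G1&G0=1&0=0 G3=NOT G3=NOT 1=0 -> 0100

0100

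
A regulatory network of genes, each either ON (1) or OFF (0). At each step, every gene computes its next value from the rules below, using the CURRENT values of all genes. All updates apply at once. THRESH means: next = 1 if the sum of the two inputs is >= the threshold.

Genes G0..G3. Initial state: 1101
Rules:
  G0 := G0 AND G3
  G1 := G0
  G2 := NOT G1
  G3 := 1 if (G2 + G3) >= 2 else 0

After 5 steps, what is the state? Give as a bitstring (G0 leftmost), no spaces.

Step 1: G0=G0&G3=1&1=1 G1=G0=1 G2=NOT G1=NOT 1=0 G3=(0+1>=2)=0 -> 1100
Step 2: G0=G0&G3=1&0=0 G1=G0=1 G2=NOT G1=NOT 1=0 G3=(0+0>=2)=0 -> 0100
Step 3: G0=G0&G3=0&0=0 G1=G0=0 G2=NOT G1=NOT 1=0 G3=(0+0>=2)=0 -> 0000
Step 4: G0=G0&G3=0&0=0 G1=G0=0 G2=NOT G1=NOT 0=1 G3=(0+0>=2)=0 -> 0010
Step 5: G0=G0&G3=0&0=0 G1=G0=0 G2=NOT G1=NOT 0=1 G3=(1+0>=2)=0 -> 0010

0010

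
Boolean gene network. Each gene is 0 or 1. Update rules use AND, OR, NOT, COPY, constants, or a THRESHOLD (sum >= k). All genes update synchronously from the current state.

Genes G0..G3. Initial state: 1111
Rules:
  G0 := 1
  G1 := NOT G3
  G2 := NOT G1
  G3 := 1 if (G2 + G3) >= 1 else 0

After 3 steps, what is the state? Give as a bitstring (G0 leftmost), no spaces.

Step 1: G0=1(const) G1=NOT G3=NOT 1=0 G2=NOT G1=NOT 1=0 G3=(1+1>=1)=1 -> 1001
Step 2: G0=1(const) G1=NOT G3=NOT 1=0 G2=NOT G1=NOT 0=1 G3=(0+1>=1)=1 -> 1011
Step 3: G0=1(const) G1=NOT G3=NOT 1=0 G2=NOT G1=NOT 0=1 G3=(1+1>=1)=1 -> 1011

1011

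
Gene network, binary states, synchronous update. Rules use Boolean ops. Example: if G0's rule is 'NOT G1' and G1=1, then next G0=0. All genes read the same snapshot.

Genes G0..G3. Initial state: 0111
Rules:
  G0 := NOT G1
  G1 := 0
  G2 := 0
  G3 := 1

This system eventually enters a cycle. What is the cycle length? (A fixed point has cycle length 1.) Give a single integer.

Answer: 1

Derivation:
Step 0: 0111
Step 1: G0=NOT G1=NOT 1=0 G1=0(const) G2=0(const) G3=1(const) -> 0001
Step 2: G0=NOT G1=NOT 0=1 G1=0(const) G2=0(const) G3=1(const) -> 1001
Step 3: G0=NOT G1=NOT 0=1 G1=0(const) G2=0(const) G3=1(const) -> 1001
State from step 3 equals state from step 2 -> cycle length 1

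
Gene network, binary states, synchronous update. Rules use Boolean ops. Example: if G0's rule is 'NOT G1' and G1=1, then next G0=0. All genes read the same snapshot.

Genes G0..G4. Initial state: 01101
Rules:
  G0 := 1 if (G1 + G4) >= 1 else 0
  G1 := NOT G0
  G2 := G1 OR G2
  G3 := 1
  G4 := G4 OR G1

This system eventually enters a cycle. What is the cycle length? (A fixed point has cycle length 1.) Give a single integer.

Answer: 1

Derivation:
Step 0: 01101
Step 1: G0=(1+1>=1)=1 G1=NOT G0=NOT 0=1 G2=G1|G2=1|1=1 G3=1(const) G4=G4|G1=1|1=1 -> 11111
Step 2: G0=(1+1>=1)=1 G1=NOT G0=NOT 1=0 G2=G1|G2=1|1=1 G3=1(const) G4=G4|G1=1|1=1 -> 10111
Step 3: G0=(0+1>=1)=1 G1=NOT G0=NOT 1=0 G2=G1|G2=0|1=1 G3=1(const) G4=G4|G1=1|0=1 -> 10111
State from step 3 equals state from step 2 -> cycle length 1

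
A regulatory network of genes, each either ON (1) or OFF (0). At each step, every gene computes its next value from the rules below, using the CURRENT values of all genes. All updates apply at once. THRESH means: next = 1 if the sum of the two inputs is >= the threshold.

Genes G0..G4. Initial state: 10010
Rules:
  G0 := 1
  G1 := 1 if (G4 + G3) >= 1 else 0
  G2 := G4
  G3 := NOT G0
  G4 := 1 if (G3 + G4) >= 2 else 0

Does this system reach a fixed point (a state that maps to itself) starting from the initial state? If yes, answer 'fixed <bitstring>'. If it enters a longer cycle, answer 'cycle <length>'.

Answer: fixed 10000

Derivation:
Step 0: 10010
Step 1: G0=1(const) G1=(0+1>=1)=1 G2=G4=0 G3=NOT G0=NOT 1=0 G4=(1+0>=2)=0 -> 11000
Step 2: G0=1(const) G1=(0+0>=1)=0 G2=G4=0 G3=NOT G0=NOT 1=0 G4=(0+0>=2)=0 -> 10000
Step 3: G0=1(const) G1=(0+0>=1)=0 G2=G4=0 G3=NOT G0=NOT 1=0 G4=(0+0>=2)=0 -> 10000
Fixed point reached at step 2: 10000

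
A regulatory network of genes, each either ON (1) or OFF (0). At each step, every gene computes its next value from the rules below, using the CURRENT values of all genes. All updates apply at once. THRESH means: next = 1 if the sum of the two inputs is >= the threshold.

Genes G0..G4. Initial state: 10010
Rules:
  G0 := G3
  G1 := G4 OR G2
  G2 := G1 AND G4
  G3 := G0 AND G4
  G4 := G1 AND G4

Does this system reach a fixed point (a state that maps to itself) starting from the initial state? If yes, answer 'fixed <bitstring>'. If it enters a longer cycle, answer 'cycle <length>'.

Step 0: 10010
Step 1: G0=G3=1 G1=G4|G2=0|0=0 G2=G1&G4=0&0=0 G3=G0&G4=1&0=0 G4=G1&G4=0&0=0 -> 10000
Step 2: G0=G3=0 G1=G4|G2=0|0=0 G2=G1&G4=0&0=0 G3=G0&G4=1&0=0 G4=G1&G4=0&0=0 -> 00000
Step 3: G0=G3=0 G1=G4|G2=0|0=0 G2=G1&G4=0&0=0 G3=G0&G4=0&0=0 G4=G1&G4=0&0=0 -> 00000
Fixed point reached at step 2: 00000

Answer: fixed 00000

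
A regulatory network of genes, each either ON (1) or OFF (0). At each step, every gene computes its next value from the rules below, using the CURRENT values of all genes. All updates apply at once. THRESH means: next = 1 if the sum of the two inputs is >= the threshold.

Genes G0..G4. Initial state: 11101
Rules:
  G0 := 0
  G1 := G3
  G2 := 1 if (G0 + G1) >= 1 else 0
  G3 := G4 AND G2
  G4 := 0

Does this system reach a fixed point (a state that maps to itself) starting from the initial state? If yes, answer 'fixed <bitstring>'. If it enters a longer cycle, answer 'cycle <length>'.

Answer: fixed 00000

Derivation:
Step 0: 11101
Step 1: G0=0(const) G1=G3=0 G2=(1+1>=1)=1 G3=G4&G2=1&1=1 G4=0(const) -> 00110
Step 2: G0=0(const) G1=G3=1 G2=(0+0>=1)=0 G3=G4&G2=0&1=0 G4=0(const) -> 01000
Step 3: G0=0(const) G1=G3=0 G2=(0+1>=1)=1 G3=G4&G2=0&0=0 G4=0(const) -> 00100
Step 4: G0=0(const) G1=G3=0 G2=(0+0>=1)=0 G3=G4&G2=0&1=0 G4=0(const) -> 00000
Step 5: G0=0(const) G1=G3=0 G2=(0+0>=1)=0 G3=G4&G2=0&0=0 G4=0(const) -> 00000
Fixed point reached at step 4: 00000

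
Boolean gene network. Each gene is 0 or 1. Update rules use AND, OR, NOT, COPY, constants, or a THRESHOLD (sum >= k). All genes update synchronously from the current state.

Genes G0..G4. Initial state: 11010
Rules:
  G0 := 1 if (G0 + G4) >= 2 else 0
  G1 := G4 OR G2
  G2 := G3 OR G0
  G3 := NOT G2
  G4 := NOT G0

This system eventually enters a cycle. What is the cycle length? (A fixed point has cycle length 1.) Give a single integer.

Answer: 4

Derivation:
Step 0: 11010
Step 1: G0=(1+0>=2)=0 G1=G4|G2=0|0=0 G2=G3|G0=1|1=1 G3=NOT G2=NOT 0=1 G4=NOT G0=NOT 1=0 -> 00110
Step 2: G0=(0+0>=2)=0 G1=G4|G2=0|1=1 G2=G3|G0=1|0=1 G3=NOT G2=NOT 1=0 G4=NOT G0=NOT 0=1 -> 01101
Step 3: G0=(0+1>=2)=0 G1=G4|G2=1|1=1 G2=G3|G0=0|0=0 G3=NOT G2=NOT 1=0 G4=NOT G0=NOT 0=1 -> 01001
Step 4: G0=(0+1>=2)=0 G1=G4|G2=1|0=1 G2=G3|G0=0|0=0 G3=NOT G2=NOT 0=1 G4=NOT G0=NOT 0=1 -> 01011
Step 5: G0=(0+1>=2)=0 G1=G4|G2=1|0=1 G2=G3|G0=1|0=1 G3=NOT G2=NOT 0=1 G4=NOT G0=NOT 0=1 -> 01111
Step 6: G0=(0+1>=2)=0 G1=G4|G2=1|1=1 G2=G3|G0=1|0=1 G3=NOT G2=NOT 1=0 G4=NOT G0=NOT 0=1 -> 01101
State from step 6 equals state from step 2 -> cycle length 4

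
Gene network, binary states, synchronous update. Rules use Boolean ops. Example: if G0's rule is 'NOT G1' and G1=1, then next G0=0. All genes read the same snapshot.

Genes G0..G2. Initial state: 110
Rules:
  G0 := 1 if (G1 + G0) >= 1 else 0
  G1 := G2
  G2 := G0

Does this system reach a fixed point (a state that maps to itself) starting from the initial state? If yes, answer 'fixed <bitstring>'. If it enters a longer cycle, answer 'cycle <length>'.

Step 0: 110
Step 1: G0=(1+1>=1)=1 G1=G2=0 G2=G0=1 -> 101
Step 2: G0=(0+1>=1)=1 G1=G2=1 G2=G0=1 -> 111
Step 3: G0=(1+1>=1)=1 G1=G2=1 G2=G0=1 -> 111
Fixed point reached at step 2: 111

Answer: fixed 111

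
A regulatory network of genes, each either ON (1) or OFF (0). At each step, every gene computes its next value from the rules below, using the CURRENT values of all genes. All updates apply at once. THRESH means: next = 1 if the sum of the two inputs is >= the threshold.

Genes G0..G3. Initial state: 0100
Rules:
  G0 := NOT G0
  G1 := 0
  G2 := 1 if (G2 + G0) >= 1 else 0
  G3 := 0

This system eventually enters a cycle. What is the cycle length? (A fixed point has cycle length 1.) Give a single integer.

Answer: 2

Derivation:
Step 0: 0100
Step 1: G0=NOT G0=NOT 0=1 G1=0(const) G2=(0+0>=1)=0 G3=0(const) -> 1000
Step 2: G0=NOT G0=NOT 1=0 G1=0(const) G2=(0+1>=1)=1 G3=0(const) -> 0010
Step 3: G0=NOT G0=NOT 0=1 G1=0(const) G2=(1+0>=1)=1 G3=0(const) -> 1010
Step 4: G0=NOT G0=NOT 1=0 G1=0(const) G2=(1+1>=1)=1 G3=0(const) -> 0010
State from step 4 equals state from step 2 -> cycle length 2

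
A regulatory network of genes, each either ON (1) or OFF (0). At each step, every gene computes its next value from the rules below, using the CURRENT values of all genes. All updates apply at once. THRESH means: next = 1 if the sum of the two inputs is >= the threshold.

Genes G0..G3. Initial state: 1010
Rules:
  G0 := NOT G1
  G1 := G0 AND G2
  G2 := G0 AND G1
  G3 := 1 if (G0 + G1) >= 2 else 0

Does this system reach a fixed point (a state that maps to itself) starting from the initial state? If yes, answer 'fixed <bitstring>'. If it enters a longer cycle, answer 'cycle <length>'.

Answer: fixed 1000

Derivation:
Step 0: 1010
Step 1: G0=NOT G1=NOT 0=1 G1=G0&G2=1&1=1 G2=G0&G1=1&0=0 G3=(1+0>=2)=0 -> 1100
Step 2: G0=NOT G1=NOT 1=0 G1=G0&G2=1&0=0 G2=G0&G1=1&1=1 G3=(1+1>=2)=1 -> 0011
Step 3: G0=NOT G1=NOT 0=1 G1=G0&G2=0&1=0 G2=G0&G1=0&0=0 G3=(0+0>=2)=0 -> 1000
Step 4: G0=NOT G1=NOT 0=1 G1=G0&G2=1&0=0 G2=G0&G1=1&0=0 G3=(1+0>=2)=0 -> 1000
Fixed point reached at step 3: 1000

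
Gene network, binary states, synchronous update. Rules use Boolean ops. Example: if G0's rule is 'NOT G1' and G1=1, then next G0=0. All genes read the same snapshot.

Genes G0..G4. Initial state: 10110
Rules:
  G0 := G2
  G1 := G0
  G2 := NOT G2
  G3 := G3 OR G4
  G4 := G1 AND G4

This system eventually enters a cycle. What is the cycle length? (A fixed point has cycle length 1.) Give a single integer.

Answer: 2

Derivation:
Step 0: 10110
Step 1: G0=G2=1 G1=G0=1 G2=NOT G2=NOT 1=0 G3=G3|G4=1|0=1 G4=G1&G4=0&0=0 -> 11010
Step 2: G0=G2=0 G1=G0=1 G2=NOT G2=NOT 0=1 G3=G3|G4=1|0=1 G4=G1&G4=1&0=0 -> 01110
Step 3: G0=G2=1 G1=G0=0 G2=NOT G2=NOT 1=0 G3=G3|G4=1|0=1 G4=G1&G4=1&0=0 -> 10010
Step 4: G0=G2=0 G1=G0=1 G2=NOT G2=NOT 0=1 G3=G3|G4=1|0=1 G4=G1&G4=0&0=0 -> 01110
State from step 4 equals state from step 2 -> cycle length 2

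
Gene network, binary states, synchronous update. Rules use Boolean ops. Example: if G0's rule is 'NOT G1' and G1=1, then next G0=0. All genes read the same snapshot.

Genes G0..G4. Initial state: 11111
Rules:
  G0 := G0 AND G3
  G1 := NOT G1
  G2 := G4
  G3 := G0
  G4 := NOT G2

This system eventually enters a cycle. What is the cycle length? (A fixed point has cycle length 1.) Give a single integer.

Answer: 4

Derivation:
Step 0: 11111
Step 1: G0=G0&G3=1&1=1 G1=NOT G1=NOT 1=0 G2=G4=1 G3=G0=1 G4=NOT G2=NOT 1=0 -> 10110
Step 2: G0=G0&G3=1&1=1 G1=NOT G1=NOT 0=1 G2=G4=0 G3=G0=1 G4=NOT G2=NOT 1=0 -> 11010
Step 3: G0=G0&G3=1&1=1 G1=NOT G1=NOT 1=0 G2=G4=0 G3=G0=1 G4=NOT G2=NOT 0=1 -> 10011
Step 4: G0=G0&G3=1&1=1 G1=NOT G1=NOT 0=1 G2=G4=1 G3=G0=1 G4=NOT G2=NOT 0=1 -> 11111
State from step 4 equals state from step 0 -> cycle length 4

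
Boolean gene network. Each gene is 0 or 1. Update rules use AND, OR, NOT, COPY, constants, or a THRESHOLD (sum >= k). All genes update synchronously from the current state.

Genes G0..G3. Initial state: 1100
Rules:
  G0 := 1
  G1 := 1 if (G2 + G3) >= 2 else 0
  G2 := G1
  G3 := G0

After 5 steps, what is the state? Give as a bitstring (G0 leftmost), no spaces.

Step 1: G0=1(const) G1=(0+0>=2)=0 G2=G1=1 G3=G0=1 -> 1011
Step 2: G0=1(const) G1=(1+1>=2)=1 G2=G1=0 G3=G0=1 -> 1101
Step 3: G0=1(const) G1=(0+1>=2)=0 G2=G1=1 G3=G0=1 -> 1011
Step 4: G0=1(const) G1=(1+1>=2)=1 G2=G1=0 G3=G0=1 -> 1101
Step 5: G0=1(const) G1=(0+1>=2)=0 G2=G1=1 G3=G0=1 -> 1011

1011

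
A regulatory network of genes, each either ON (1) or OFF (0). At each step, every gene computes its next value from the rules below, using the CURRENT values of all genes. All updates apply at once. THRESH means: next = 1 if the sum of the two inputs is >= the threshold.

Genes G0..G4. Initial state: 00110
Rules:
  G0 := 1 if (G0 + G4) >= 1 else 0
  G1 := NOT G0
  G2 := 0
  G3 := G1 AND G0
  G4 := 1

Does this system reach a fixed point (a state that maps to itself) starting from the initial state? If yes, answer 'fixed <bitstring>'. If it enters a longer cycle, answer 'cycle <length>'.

Step 0: 00110
Step 1: G0=(0+0>=1)=0 G1=NOT G0=NOT 0=1 G2=0(const) G3=G1&G0=0&0=0 G4=1(const) -> 01001
Step 2: G0=(0+1>=1)=1 G1=NOT G0=NOT 0=1 G2=0(const) G3=G1&G0=1&0=0 G4=1(const) -> 11001
Step 3: G0=(1+1>=1)=1 G1=NOT G0=NOT 1=0 G2=0(const) G3=G1&G0=1&1=1 G4=1(const) -> 10011
Step 4: G0=(1+1>=1)=1 G1=NOT G0=NOT 1=0 G2=0(const) G3=G1&G0=0&1=0 G4=1(const) -> 10001
Step 5: G0=(1+1>=1)=1 G1=NOT G0=NOT 1=0 G2=0(const) G3=G1&G0=0&1=0 G4=1(const) -> 10001
Fixed point reached at step 4: 10001

Answer: fixed 10001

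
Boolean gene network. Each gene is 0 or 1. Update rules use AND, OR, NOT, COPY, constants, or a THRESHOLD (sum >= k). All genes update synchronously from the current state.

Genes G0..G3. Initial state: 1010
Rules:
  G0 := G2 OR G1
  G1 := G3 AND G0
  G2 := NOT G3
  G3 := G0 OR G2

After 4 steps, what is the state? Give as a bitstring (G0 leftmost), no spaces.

Step 1: G0=G2|G1=1|0=1 G1=G3&G0=0&1=0 G2=NOT G3=NOT 0=1 G3=G0|G2=1|1=1 -> 1011
Step 2: G0=G2|G1=1|0=1 G1=G3&G0=1&1=1 G2=NOT G3=NOT 1=0 G3=G0|G2=1|1=1 -> 1101
Step 3: G0=G2|G1=0|1=1 G1=G3&G0=1&1=1 G2=NOT G3=NOT 1=0 G3=G0|G2=1|0=1 -> 1101
Step 4: G0=G2|G1=0|1=1 G1=G3&G0=1&1=1 G2=NOT G3=NOT 1=0 G3=G0|G2=1|0=1 -> 1101

1101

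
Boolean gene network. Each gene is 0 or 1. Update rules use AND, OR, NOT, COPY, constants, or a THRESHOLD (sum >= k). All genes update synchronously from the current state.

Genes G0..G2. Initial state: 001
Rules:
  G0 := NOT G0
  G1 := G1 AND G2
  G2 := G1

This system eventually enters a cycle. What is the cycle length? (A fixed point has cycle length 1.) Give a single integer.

Step 0: 001
Step 1: G0=NOT G0=NOT 0=1 G1=G1&G2=0&1=0 G2=G1=0 -> 100
Step 2: G0=NOT G0=NOT 1=0 G1=G1&G2=0&0=0 G2=G1=0 -> 000
Step 3: G0=NOT G0=NOT 0=1 G1=G1&G2=0&0=0 G2=G1=0 -> 100
State from step 3 equals state from step 1 -> cycle length 2

Answer: 2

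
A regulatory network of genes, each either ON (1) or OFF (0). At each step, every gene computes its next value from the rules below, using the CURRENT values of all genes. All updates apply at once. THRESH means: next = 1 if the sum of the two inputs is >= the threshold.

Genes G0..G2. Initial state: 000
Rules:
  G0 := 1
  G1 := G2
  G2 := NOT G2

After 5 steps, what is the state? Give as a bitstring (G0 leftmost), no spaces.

Step 1: G0=1(const) G1=G2=0 G2=NOT G2=NOT 0=1 -> 101
Step 2: G0=1(const) G1=G2=1 G2=NOT G2=NOT 1=0 -> 110
Step 3: G0=1(const) G1=G2=0 G2=NOT G2=NOT 0=1 -> 101
Step 4: G0=1(const) G1=G2=1 G2=NOT G2=NOT 1=0 -> 110
Step 5: G0=1(const) G1=G2=0 G2=NOT G2=NOT 0=1 -> 101

101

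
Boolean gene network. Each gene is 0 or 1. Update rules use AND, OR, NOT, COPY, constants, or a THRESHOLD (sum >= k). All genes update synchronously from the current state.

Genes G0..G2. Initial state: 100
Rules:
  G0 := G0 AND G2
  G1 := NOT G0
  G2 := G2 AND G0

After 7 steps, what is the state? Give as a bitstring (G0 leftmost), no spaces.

Step 1: G0=G0&G2=1&0=0 G1=NOT G0=NOT 1=0 G2=G2&G0=0&1=0 -> 000
Step 2: G0=G0&G2=0&0=0 G1=NOT G0=NOT 0=1 G2=G2&G0=0&0=0 -> 010
Step 3: G0=G0&G2=0&0=0 G1=NOT G0=NOT 0=1 G2=G2&G0=0&0=0 -> 010
Step 4: G0=G0&G2=0&0=0 G1=NOT G0=NOT 0=1 G2=G2&G0=0&0=0 -> 010
Step 5: G0=G0&G2=0&0=0 G1=NOT G0=NOT 0=1 G2=G2&G0=0&0=0 -> 010
Step 6: G0=G0&G2=0&0=0 G1=NOT G0=NOT 0=1 G2=G2&G0=0&0=0 -> 010
Step 7: G0=G0&G2=0&0=0 G1=NOT G0=NOT 0=1 G2=G2&G0=0&0=0 -> 010

010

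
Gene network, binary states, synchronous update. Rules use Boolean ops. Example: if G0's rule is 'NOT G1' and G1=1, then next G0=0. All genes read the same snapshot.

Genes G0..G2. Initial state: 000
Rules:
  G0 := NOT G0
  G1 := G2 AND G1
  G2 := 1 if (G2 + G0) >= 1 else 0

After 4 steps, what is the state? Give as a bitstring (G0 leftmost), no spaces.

Step 1: G0=NOT G0=NOT 0=1 G1=G2&G1=0&0=0 G2=(0+0>=1)=0 -> 100
Step 2: G0=NOT G0=NOT 1=0 G1=G2&G1=0&0=0 G2=(0+1>=1)=1 -> 001
Step 3: G0=NOT G0=NOT 0=1 G1=G2&G1=1&0=0 G2=(1+0>=1)=1 -> 101
Step 4: G0=NOT G0=NOT 1=0 G1=G2&G1=1&0=0 G2=(1+1>=1)=1 -> 001

001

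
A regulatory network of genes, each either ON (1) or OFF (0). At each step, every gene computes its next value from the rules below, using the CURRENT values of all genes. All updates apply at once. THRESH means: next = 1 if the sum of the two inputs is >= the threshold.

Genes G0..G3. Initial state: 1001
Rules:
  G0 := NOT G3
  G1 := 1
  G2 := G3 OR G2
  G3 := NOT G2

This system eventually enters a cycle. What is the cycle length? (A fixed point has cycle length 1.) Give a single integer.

Answer: 1

Derivation:
Step 0: 1001
Step 1: G0=NOT G3=NOT 1=0 G1=1(const) G2=G3|G2=1|0=1 G3=NOT G2=NOT 0=1 -> 0111
Step 2: G0=NOT G3=NOT 1=0 G1=1(const) G2=G3|G2=1|1=1 G3=NOT G2=NOT 1=0 -> 0110
Step 3: G0=NOT G3=NOT 0=1 G1=1(const) G2=G3|G2=0|1=1 G3=NOT G2=NOT 1=0 -> 1110
Step 4: G0=NOT G3=NOT 0=1 G1=1(const) G2=G3|G2=0|1=1 G3=NOT G2=NOT 1=0 -> 1110
State from step 4 equals state from step 3 -> cycle length 1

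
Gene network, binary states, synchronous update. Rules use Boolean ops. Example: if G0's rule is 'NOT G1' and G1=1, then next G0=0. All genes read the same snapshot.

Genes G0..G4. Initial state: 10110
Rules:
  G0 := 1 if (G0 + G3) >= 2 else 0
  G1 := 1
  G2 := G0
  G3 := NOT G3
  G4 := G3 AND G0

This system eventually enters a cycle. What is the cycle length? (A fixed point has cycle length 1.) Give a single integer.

Step 0: 10110
Step 1: G0=(1+1>=2)=1 G1=1(const) G2=G0=1 G3=NOT G3=NOT 1=0 G4=G3&G0=1&1=1 -> 11101
Step 2: G0=(1+0>=2)=0 G1=1(const) G2=G0=1 G3=NOT G3=NOT 0=1 G4=G3&G0=0&1=0 -> 01110
Step 3: G0=(0+1>=2)=0 G1=1(const) G2=G0=0 G3=NOT G3=NOT 1=0 G4=G3&G0=1&0=0 -> 01000
Step 4: G0=(0+0>=2)=0 G1=1(const) G2=G0=0 G3=NOT G3=NOT 0=1 G4=G3&G0=0&0=0 -> 01010
Step 5: G0=(0+1>=2)=0 G1=1(const) G2=G0=0 G3=NOT G3=NOT 1=0 G4=G3&G0=1&0=0 -> 01000
State from step 5 equals state from step 3 -> cycle length 2

Answer: 2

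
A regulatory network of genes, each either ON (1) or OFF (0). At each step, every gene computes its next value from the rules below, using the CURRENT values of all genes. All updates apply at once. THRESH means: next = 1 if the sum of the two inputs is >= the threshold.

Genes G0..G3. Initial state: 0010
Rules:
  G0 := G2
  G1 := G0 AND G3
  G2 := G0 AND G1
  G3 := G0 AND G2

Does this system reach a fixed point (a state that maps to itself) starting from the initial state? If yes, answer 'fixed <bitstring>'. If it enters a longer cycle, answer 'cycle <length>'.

Answer: fixed 0000

Derivation:
Step 0: 0010
Step 1: G0=G2=1 G1=G0&G3=0&0=0 G2=G0&G1=0&0=0 G3=G0&G2=0&1=0 -> 1000
Step 2: G0=G2=0 G1=G0&G3=1&0=0 G2=G0&G1=1&0=0 G3=G0&G2=1&0=0 -> 0000
Step 3: G0=G2=0 G1=G0&G3=0&0=0 G2=G0&G1=0&0=0 G3=G0&G2=0&0=0 -> 0000
Fixed point reached at step 2: 0000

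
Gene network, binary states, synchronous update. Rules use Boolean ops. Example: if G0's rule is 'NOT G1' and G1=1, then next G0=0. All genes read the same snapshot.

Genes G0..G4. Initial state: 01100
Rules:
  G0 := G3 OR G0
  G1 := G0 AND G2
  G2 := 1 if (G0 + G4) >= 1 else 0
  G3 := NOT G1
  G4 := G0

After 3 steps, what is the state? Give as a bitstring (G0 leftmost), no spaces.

Step 1: G0=G3|G0=0|0=0 G1=G0&G2=0&1=0 G2=(0+0>=1)=0 G3=NOT G1=NOT 1=0 G4=G0=0 -> 00000
Step 2: G0=G3|G0=0|0=0 G1=G0&G2=0&0=0 G2=(0+0>=1)=0 G3=NOT G1=NOT 0=1 G4=G0=0 -> 00010
Step 3: G0=G3|G0=1|0=1 G1=G0&G2=0&0=0 G2=(0+0>=1)=0 G3=NOT G1=NOT 0=1 G4=G0=0 -> 10010

10010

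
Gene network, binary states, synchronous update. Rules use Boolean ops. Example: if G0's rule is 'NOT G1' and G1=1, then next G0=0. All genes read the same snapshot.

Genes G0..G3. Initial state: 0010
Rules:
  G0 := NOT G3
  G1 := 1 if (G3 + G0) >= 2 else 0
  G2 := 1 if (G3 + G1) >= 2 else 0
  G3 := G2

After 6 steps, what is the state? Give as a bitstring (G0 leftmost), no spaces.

Step 1: G0=NOT G3=NOT 0=1 G1=(0+0>=2)=0 G2=(0+0>=2)=0 G3=G2=1 -> 1001
Step 2: G0=NOT G3=NOT 1=0 G1=(1+1>=2)=1 G2=(1+0>=2)=0 G3=G2=0 -> 0100
Step 3: G0=NOT G3=NOT 0=1 G1=(0+0>=2)=0 G2=(0+1>=2)=0 G3=G2=0 -> 1000
Step 4: G0=NOT G3=NOT 0=1 G1=(0+1>=2)=0 G2=(0+0>=2)=0 G3=G2=0 -> 1000
Step 5: G0=NOT G3=NOT 0=1 G1=(0+1>=2)=0 G2=(0+0>=2)=0 G3=G2=0 -> 1000
Step 6: G0=NOT G3=NOT 0=1 G1=(0+1>=2)=0 G2=(0+0>=2)=0 G3=G2=0 -> 1000

1000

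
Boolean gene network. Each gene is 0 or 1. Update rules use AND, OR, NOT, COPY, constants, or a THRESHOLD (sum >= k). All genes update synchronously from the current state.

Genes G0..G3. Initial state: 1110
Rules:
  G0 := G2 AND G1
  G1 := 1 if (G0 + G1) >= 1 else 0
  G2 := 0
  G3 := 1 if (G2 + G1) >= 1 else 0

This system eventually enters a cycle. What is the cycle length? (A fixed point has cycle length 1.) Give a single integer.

Answer: 1

Derivation:
Step 0: 1110
Step 1: G0=G2&G1=1&1=1 G1=(1+1>=1)=1 G2=0(const) G3=(1+1>=1)=1 -> 1101
Step 2: G0=G2&G1=0&1=0 G1=(1+1>=1)=1 G2=0(const) G3=(0+1>=1)=1 -> 0101
Step 3: G0=G2&G1=0&1=0 G1=(0+1>=1)=1 G2=0(const) G3=(0+1>=1)=1 -> 0101
State from step 3 equals state from step 2 -> cycle length 1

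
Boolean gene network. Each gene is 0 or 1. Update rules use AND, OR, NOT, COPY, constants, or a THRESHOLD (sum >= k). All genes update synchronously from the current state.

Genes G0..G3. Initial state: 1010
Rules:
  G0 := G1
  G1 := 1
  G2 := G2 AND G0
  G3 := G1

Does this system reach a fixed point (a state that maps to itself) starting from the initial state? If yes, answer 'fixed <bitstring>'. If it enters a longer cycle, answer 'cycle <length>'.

Answer: fixed 1101

Derivation:
Step 0: 1010
Step 1: G0=G1=0 G1=1(const) G2=G2&G0=1&1=1 G3=G1=0 -> 0110
Step 2: G0=G1=1 G1=1(const) G2=G2&G0=1&0=0 G3=G1=1 -> 1101
Step 3: G0=G1=1 G1=1(const) G2=G2&G0=0&1=0 G3=G1=1 -> 1101
Fixed point reached at step 2: 1101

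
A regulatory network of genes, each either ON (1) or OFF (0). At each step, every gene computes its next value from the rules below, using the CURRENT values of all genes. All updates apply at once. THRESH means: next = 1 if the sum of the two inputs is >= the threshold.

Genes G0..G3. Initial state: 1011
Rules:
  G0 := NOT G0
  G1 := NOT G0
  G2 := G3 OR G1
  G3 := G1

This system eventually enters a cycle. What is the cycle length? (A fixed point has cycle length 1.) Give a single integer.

Step 0: 1011
Step 1: G0=NOT G0=NOT 1=0 G1=NOT G0=NOT 1=0 G2=G3|G1=1|0=1 G3=G1=0 -> 0010
Step 2: G0=NOT G0=NOT 0=1 G1=NOT G0=NOT 0=1 G2=G3|G1=0|0=0 G3=G1=0 -> 1100
Step 3: G0=NOT G0=NOT 1=0 G1=NOT G0=NOT 1=0 G2=G3|G1=0|1=1 G3=G1=1 -> 0011
Step 4: G0=NOT G0=NOT 0=1 G1=NOT G0=NOT 0=1 G2=G3|G1=1|0=1 G3=G1=0 -> 1110
Step 5: G0=NOT G0=NOT 1=0 G1=NOT G0=NOT 1=0 G2=G3|G1=0|1=1 G3=G1=1 -> 0011
State from step 5 equals state from step 3 -> cycle length 2

Answer: 2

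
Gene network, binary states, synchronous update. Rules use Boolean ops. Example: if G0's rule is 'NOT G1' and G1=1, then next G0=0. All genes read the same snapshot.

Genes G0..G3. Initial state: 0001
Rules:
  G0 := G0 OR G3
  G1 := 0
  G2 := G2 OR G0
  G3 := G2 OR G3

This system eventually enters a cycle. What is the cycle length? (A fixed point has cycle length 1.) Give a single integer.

Step 0: 0001
Step 1: G0=G0|G3=0|1=1 G1=0(const) G2=G2|G0=0|0=0 G3=G2|G3=0|1=1 -> 1001
Step 2: G0=G0|G3=1|1=1 G1=0(const) G2=G2|G0=0|1=1 G3=G2|G3=0|1=1 -> 1011
Step 3: G0=G0|G3=1|1=1 G1=0(const) G2=G2|G0=1|1=1 G3=G2|G3=1|1=1 -> 1011
State from step 3 equals state from step 2 -> cycle length 1

Answer: 1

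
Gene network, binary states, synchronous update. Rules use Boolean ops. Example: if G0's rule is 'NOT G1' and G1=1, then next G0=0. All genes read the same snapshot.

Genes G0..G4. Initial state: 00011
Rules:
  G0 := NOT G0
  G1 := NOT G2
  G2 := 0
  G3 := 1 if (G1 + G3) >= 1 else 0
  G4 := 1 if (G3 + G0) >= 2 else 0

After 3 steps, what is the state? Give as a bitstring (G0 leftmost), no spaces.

Step 1: G0=NOT G0=NOT 0=1 G1=NOT G2=NOT 0=1 G2=0(const) G3=(0+1>=1)=1 G4=(1+0>=2)=0 -> 11010
Step 2: G0=NOT G0=NOT 1=0 G1=NOT G2=NOT 0=1 G2=0(const) G3=(1+1>=1)=1 G4=(1+1>=2)=1 -> 01011
Step 3: G0=NOT G0=NOT 0=1 G1=NOT G2=NOT 0=1 G2=0(const) G3=(1+1>=1)=1 G4=(1+0>=2)=0 -> 11010

11010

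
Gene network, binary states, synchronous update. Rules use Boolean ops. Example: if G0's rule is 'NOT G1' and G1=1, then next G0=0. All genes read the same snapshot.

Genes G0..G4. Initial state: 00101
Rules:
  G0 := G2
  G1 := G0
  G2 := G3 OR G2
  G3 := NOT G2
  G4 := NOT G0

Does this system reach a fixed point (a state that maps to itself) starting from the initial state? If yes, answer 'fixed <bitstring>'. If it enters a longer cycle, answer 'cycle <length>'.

Answer: fixed 11100

Derivation:
Step 0: 00101
Step 1: G0=G2=1 G1=G0=0 G2=G3|G2=0|1=1 G3=NOT G2=NOT 1=0 G4=NOT G0=NOT 0=1 -> 10101
Step 2: G0=G2=1 G1=G0=1 G2=G3|G2=0|1=1 G3=NOT G2=NOT 1=0 G4=NOT G0=NOT 1=0 -> 11100
Step 3: G0=G2=1 G1=G0=1 G2=G3|G2=0|1=1 G3=NOT G2=NOT 1=0 G4=NOT G0=NOT 1=0 -> 11100
Fixed point reached at step 2: 11100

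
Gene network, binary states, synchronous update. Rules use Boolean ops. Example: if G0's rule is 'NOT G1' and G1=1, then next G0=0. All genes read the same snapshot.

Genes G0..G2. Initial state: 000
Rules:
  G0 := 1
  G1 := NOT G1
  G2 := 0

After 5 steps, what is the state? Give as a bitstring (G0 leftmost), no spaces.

Step 1: G0=1(const) G1=NOT G1=NOT 0=1 G2=0(const) -> 110
Step 2: G0=1(const) G1=NOT G1=NOT 1=0 G2=0(const) -> 100
Step 3: G0=1(const) G1=NOT G1=NOT 0=1 G2=0(const) -> 110
Step 4: G0=1(const) G1=NOT G1=NOT 1=0 G2=0(const) -> 100
Step 5: G0=1(const) G1=NOT G1=NOT 0=1 G2=0(const) -> 110

110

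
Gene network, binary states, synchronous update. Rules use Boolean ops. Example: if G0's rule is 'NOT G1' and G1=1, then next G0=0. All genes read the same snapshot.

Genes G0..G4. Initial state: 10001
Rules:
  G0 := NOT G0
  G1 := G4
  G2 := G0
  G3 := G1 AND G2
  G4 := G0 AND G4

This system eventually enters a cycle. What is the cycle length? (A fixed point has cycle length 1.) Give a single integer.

Step 0: 10001
Step 1: G0=NOT G0=NOT 1=0 G1=G4=1 G2=G0=1 G3=G1&G2=0&0=0 G4=G0&G4=1&1=1 -> 01101
Step 2: G0=NOT G0=NOT 0=1 G1=G4=1 G2=G0=0 G3=G1&G2=1&1=1 G4=G0&G4=0&1=0 -> 11010
Step 3: G0=NOT G0=NOT 1=0 G1=G4=0 G2=G0=1 G3=G1&G2=1&0=0 G4=G0&G4=1&0=0 -> 00100
Step 4: G0=NOT G0=NOT 0=1 G1=G4=0 G2=G0=0 G3=G1&G2=0&1=0 G4=G0&G4=0&0=0 -> 10000
Step 5: G0=NOT G0=NOT 1=0 G1=G4=0 G2=G0=1 G3=G1&G2=0&0=0 G4=G0&G4=1&0=0 -> 00100
State from step 5 equals state from step 3 -> cycle length 2

Answer: 2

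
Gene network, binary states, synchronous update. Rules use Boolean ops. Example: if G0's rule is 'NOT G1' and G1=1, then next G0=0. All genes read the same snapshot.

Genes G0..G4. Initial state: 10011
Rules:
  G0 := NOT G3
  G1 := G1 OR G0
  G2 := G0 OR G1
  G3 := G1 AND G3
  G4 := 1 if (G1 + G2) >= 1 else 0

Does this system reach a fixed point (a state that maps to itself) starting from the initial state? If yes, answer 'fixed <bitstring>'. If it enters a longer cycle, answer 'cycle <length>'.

Answer: fixed 11101

Derivation:
Step 0: 10011
Step 1: G0=NOT G3=NOT 1=0 G1=G1|G0=0|1=1 G2=G0|G1=1|0=1 G3=G1&G3=0&1=0 G4=(0+0>=1)=0 -> 01100
Step 2: G0=NOT G3=NOT 0=1 G1=G1|G0=1|0=1 G2=G0|G1=0|1=1 G3=G1&G3=1&0=0 G4=(1+1>=1)=1 -> 11101
Step 3: G0=NOT G3=NOT 0=1 G1=G1|G0=1|1=1 G2=G0|G1=1|1=1 G3=G1&G3=1&0=0 G4=(1+1>=1)=1 -> 11101
Fixed point reached at step 2: 11101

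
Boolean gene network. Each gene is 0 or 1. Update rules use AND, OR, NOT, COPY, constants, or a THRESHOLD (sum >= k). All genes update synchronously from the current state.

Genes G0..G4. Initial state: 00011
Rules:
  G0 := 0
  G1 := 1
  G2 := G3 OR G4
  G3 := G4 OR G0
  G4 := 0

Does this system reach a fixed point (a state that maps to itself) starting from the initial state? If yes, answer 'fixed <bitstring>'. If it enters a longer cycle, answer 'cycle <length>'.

Step 0: 00011
Step 1: G0=0(const) G1=1(const) G2=G3|G4=1|1=1 G3=G4|G0=1|0=1 G4=0(const) -> 01110
Step 2: G0=0(const) G1=1(const) G2=G3|G4=1|0=1 G3=G4|G0=0|0=0 G4=0(const) -> 01100
Step 3: G0=0(const) G1=1(const) G2=G3|G4=0|0=0 G3=G4|G0=0|0=0 G4=0(const) -> 01000
Step 4: G0=0(const) G1=1(const) G2=G3|G4=0|0=0 G3=G4|G0=0|0=0 G4=0(const) -> 01000
Fixed point reached at step 3: 01000

Answer: fixed 01000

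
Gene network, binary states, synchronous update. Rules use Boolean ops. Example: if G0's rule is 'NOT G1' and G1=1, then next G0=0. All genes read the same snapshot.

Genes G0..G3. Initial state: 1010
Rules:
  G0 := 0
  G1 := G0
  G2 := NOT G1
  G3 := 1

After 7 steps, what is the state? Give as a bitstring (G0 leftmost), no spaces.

Step 1: G0=0(const) G1=G0=1 G2=NOT G1=NOT 0=1 G3=1(const) -> 0111
Step 2: G0=0(const) G1=G0=0 G2=NOT G1=NOT 1=0 G3=1(const) -> 0001
Step 3: G0=0(const) G1=G0=0 G2=NOT G1=NOT 0=1 G3=1(const) -> 0011
Step 4: G0=0(const) G1=G0=0 G2=NOT G1=NOT 0=1 G3=1(const) -> 0011
Step 5: G0=0(const) G1=G0=0 G2=NOT G1=NOT 0=1 G3=1(const) -> 0011
Step 6: G0=0(const) G1=G0=0 G2=NOT G1=NOT 0=1 G3=1(const) -> 0011
Step 7: G0=0(const) G1=G0=0 G2=NOT G1=NOT 0=1 G3=1(const) -> 0011

0011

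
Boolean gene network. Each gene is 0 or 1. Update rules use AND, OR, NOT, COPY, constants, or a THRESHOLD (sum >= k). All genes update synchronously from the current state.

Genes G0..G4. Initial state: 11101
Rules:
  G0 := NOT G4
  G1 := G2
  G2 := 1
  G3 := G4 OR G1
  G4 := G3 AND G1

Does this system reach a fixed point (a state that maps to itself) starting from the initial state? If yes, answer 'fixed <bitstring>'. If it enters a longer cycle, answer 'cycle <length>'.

Answer: fixed 01111

Derivation:
Step 0: 11101
Step 1: G0=NOT G4=NOT 1=0 G1=G2=1 G2=1(const) G3=G4|G1=1|1=1 G4=G3&G1=0&1=0 -> 01110
Step 2: G0=NOT G4=NOT 0=1 G1=G2=1 G2=1(const) G3=G4|G1=0|1=1 G4=G3&G1=1&1=1 -> 11111
Step 3: G0=NOT G4=NOT 1=0 G1=G2=1 G2=1(const) G3=G4|G1=1|1=1 G4=G3&G1=1&1=1 -> 01111
Step 4: G0=NOT G4=NOT 1=0 G1=G2=1 G2=1(const) G3=G4|G1=1|1=1 G4=G3&G1=1&1=1 -> 01111
Fixed point reached at step 3: 01111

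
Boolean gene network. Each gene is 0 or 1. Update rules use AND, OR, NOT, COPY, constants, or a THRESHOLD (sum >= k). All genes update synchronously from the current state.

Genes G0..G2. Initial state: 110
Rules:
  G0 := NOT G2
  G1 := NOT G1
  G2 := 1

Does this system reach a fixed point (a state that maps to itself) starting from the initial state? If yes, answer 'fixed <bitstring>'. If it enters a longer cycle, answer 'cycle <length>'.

Step 0: 110
Step 1: G0=NOT G2=NOT 0=1 G1=NOT G1=NOT 1=0 G2=1(const) -> 101
Step 2: G0=NOT G2=NOT 1=0 G1=NOT G1=NOT 0=1 G2=1(const) -> 011
Step 3: G0=NOT G2=NOT 1=0 G1=NOT G1=NOT 1=0 G2=1(const) -> 001
Step 4: G0=NOT G2=NOT 1=0 G1=NOT G1=NOT 0=1 G2=1(const) -> 011
Cycle of length 2 starting at step 2 -> no fixed point

Answer: cycle 2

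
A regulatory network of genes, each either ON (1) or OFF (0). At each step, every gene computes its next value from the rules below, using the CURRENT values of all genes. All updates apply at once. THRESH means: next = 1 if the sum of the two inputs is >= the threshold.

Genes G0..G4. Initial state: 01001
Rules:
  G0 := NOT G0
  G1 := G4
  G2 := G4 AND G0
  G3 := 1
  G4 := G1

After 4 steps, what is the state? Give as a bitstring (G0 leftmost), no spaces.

Step 1: G0=NOT G0=NOT 0=1 G1=G4=1 G2=G4&G0=1&0=0 G3=1(const) G4=G1=1 -> 11011
Step 2: G0=NOT G0=NOT 1=0 G1=G4=1 G2=G4&G0=1&1=1 G3=1(const) G4=G1=1 -> 01111
Step 3: G0=NOT G0=NOT 0=1 G1=G4=1 G2=G4&G0=1&0=0 G3=1(const) G4=G1=1 -> 11011
Step 4: G0=NOT G0=NOT 1=0 G1=G4=1 G2=G4&G0=1&1=1 G3=1(const) G4=G1=1 -> 01111

01111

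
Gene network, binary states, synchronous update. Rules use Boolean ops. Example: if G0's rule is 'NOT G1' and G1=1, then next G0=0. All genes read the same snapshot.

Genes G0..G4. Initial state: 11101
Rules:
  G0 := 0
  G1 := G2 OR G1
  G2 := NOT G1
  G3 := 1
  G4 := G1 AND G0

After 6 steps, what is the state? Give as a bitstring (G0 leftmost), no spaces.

Step 1: G0=0(const) G1=G2|G1=1|1=1 G2=NOT G1=NOT 1=0 G3=1(const) G4=G1&G0=1&1=1 -> 01011
Step 2: G0=0(const) G1=G2|G1=0|1=1 G2=NOT G1=NOT 1=0 G3=1(const) G4=G1&G0=1&0=0 -> 01010
Step 3: G0=0(const) G1=G2|G1=0|1=1 G2=NOT G1=NOT 1=0 G3=1(const) G4=G1&G0=1&0=0 -> 01010
Step 4: G0=0(const) G1=G2|G1=0|1=1 G2=NOT G1=NOT 1=0 G3=1(const) G4=G1&G0=1&0=0 -> 01010
Step 5: G0=0(const) G1=G2|G1=0|1=1 G2=NOT G1=NOT 1=0 G3=1(const) G4=G1&G0=1&0=0 -> 01010
Step 6: G0=0(const) G1=G2|G1=0|1=1 G2=NOT G1=NOT 1=0 G3=1(const) G4=G1&G0=1&0=0 -> 01010

01010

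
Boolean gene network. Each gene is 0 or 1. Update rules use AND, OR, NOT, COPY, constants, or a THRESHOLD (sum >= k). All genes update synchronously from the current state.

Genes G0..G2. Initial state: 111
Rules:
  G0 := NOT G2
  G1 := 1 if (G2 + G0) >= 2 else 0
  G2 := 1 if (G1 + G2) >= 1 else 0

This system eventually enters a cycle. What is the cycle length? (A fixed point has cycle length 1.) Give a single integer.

Answer: 1

Derivation:
Step 0: 111
Step 1: G0=NOT G2=NOT 1=0 G1=(1+1>=2)=1 G2=(1+1>=1)=1 -> 011
Step 2: G0=NOT G2=NOT 1=0 G1=(1+0>=2)=0 G2=(1+1>=1)=1 -> 001
Step 3: G0=NOT G2=NOT 1=0 G1=(1+0>=2)=0 G2=(0+1>=1)=1 -> 001
State from step 3 equals state from step 2 -> cycle length 1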